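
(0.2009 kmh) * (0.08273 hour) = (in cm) 1662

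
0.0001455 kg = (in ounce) 0.005132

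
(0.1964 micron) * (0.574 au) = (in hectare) 1.686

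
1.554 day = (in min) 2238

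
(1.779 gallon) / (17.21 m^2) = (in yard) 0.0004279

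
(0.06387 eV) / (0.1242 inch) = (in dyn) 3.244e-13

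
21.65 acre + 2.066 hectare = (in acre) 26.76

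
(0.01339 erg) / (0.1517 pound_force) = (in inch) 7.812e-08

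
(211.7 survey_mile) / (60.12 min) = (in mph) 211.3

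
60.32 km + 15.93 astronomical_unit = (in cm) 2.383e+14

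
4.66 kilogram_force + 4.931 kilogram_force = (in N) 94.06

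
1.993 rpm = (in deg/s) 11.96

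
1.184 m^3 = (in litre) 1184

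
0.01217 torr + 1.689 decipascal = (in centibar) 0.001791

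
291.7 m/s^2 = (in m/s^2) 291.7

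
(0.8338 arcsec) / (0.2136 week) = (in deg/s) 1.793e-09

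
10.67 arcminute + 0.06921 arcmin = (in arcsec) 644.4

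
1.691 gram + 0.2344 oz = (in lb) 0.01838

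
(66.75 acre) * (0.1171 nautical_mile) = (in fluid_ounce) 1.981e+12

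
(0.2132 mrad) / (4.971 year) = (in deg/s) 7.792e-11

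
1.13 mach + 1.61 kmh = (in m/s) 385.2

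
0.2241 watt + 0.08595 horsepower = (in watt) 64.32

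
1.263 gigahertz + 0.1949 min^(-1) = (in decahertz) 1.263e+08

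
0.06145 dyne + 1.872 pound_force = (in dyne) 8.327e+05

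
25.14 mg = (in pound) 5.542e-05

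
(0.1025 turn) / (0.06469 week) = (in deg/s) 0.0009431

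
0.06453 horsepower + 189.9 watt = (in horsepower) 0.3192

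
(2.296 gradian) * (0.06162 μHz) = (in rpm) 2.122e-08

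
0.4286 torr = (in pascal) 57.14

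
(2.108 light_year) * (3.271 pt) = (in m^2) 2.301e+13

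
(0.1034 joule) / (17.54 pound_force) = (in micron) 1325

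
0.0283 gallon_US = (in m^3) 0.0001071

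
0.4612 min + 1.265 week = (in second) 7.651e+05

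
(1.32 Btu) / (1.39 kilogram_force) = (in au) 6.829e-10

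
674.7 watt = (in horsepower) 0.9048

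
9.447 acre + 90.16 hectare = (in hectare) 93.98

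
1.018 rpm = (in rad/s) 0.1066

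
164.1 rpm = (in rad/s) 17.18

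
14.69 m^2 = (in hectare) 0.001469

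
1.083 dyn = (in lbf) 2.435e-06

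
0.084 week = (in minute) 846.7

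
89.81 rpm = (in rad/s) 9.405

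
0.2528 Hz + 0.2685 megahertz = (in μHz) 2.685e+11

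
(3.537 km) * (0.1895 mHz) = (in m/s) 0.6703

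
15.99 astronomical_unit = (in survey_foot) 7.848e+12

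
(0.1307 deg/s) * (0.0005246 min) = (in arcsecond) 14.81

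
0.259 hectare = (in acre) 0.64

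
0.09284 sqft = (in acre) 2.131e-06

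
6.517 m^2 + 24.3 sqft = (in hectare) 0.0008775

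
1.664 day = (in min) 2396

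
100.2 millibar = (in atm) 0.09889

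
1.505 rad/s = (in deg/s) 86.23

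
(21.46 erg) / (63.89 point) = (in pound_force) 2.14e-05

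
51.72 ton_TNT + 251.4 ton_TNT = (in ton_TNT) 303.1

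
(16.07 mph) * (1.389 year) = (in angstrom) 3.147e+18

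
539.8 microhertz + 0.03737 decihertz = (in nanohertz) 4.277e+06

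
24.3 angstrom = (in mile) 1.51e-12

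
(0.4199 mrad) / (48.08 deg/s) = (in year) 1.587e-11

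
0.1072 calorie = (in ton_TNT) 1.072e-10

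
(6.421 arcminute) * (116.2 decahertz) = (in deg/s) 124.4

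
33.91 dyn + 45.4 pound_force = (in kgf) 20.59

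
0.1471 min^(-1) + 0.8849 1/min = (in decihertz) 0.172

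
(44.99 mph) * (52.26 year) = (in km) 3.315e+07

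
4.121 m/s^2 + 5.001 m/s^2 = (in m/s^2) 9.122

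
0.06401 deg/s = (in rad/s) 0.001117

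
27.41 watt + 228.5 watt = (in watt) 255.9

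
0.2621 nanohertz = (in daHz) 2.621e-11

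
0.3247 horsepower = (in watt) 242.1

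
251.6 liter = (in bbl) 1.583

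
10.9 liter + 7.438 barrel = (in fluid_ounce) 4.036e+04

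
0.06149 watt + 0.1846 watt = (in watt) 0.2461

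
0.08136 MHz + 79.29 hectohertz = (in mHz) 8.929e+07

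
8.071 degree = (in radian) 0.1409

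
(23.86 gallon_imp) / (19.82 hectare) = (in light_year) 5.785e-23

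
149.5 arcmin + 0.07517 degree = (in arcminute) 154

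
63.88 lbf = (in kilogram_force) 28.98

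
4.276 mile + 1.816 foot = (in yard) 7526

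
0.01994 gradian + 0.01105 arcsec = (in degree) 0.01795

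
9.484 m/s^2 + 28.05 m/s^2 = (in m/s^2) 37.53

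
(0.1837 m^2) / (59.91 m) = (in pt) 8.692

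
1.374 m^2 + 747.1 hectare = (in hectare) 747.1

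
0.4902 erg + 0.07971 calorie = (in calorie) 0.07971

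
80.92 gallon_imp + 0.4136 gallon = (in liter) 369.4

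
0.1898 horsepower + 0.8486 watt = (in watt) 142.4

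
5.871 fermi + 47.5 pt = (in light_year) 1.771e-18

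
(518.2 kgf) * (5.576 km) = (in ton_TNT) 0.006773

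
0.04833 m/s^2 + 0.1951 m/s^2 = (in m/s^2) 0.2434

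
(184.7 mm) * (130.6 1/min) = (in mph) 0.8993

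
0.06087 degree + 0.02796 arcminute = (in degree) 0.06134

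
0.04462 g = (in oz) 0.001574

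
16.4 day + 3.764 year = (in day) 1390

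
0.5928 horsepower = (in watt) 442.1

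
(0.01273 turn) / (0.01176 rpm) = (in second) 64.95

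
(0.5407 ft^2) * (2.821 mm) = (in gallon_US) 0.03743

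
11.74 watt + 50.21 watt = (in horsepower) 0.08308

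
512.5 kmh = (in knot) 276.7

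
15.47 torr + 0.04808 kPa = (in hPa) 21.11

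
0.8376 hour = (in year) 9.562e-05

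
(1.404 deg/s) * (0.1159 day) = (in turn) 39.05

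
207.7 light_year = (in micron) 1.965e+24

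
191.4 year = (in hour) 1.677e+06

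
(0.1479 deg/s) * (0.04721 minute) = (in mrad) 7.312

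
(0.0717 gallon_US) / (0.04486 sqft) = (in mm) 65.12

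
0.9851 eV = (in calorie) 3.772e-20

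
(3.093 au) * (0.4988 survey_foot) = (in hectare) 7.035e+06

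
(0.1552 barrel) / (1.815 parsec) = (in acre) 1.089e-22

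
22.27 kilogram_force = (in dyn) 2.184e+07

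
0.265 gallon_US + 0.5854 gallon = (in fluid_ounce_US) 108.9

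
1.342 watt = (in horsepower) 0.0018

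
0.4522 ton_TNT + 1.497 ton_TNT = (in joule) 8.155e+09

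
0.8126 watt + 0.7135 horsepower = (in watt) 532.9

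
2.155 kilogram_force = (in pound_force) 4.751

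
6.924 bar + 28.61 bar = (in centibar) 3553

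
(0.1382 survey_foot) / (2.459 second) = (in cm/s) 1.713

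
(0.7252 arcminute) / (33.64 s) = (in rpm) 5.988e-05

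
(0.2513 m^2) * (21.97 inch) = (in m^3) 0.1402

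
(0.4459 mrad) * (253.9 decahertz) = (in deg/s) 64.87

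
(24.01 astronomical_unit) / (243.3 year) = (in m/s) 468.1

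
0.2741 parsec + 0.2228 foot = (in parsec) 0.2741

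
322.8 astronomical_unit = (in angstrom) 4.829e+23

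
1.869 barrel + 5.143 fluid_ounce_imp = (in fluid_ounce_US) 1.005e+04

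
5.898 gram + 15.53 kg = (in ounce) 548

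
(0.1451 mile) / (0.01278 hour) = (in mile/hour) 11.35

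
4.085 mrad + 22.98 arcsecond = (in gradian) 0.2672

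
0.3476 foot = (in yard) 0.1159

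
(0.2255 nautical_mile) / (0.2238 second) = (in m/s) 1866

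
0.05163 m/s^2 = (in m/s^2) 0.05163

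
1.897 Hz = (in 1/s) 1.897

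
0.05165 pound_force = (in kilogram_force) 0.02343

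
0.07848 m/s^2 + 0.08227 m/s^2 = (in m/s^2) 0.1608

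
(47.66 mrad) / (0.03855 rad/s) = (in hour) 0.0003434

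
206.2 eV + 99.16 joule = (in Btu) 0.09399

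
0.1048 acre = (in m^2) 424.1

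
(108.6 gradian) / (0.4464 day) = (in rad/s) 4.423e-05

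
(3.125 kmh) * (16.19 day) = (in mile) 754.5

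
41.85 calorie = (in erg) 1.751e+09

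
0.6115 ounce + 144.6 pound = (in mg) 6.561e+07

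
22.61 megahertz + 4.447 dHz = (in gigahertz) 0.02261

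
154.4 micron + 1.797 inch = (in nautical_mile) 2.473e-05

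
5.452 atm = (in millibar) 5524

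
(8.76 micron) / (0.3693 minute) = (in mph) 8.844e-07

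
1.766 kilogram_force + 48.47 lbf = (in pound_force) 52.36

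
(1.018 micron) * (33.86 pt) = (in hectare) 1.216e-12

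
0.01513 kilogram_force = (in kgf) 0.01513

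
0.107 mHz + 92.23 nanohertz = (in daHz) 1.071e-05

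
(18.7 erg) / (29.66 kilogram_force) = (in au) 4.298e-20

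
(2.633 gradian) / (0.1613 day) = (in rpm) 2.834e-05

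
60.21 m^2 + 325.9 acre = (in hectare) 131.9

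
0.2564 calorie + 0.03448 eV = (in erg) 1.073e+07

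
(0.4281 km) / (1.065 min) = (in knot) 13.02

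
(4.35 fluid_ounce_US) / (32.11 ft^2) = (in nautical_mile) 2.329e-08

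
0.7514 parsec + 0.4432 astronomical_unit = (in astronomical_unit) 1.55e+05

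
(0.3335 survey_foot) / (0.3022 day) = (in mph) 8.709e-06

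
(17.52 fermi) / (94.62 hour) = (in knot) 9.998e-20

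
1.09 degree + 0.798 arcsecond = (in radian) 0.01903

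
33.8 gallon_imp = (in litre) 153.7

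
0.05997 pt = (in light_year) 2.236e-21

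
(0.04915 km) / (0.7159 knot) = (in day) 0.001545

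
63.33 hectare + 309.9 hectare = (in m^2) 3.732e+06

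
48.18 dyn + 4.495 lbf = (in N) 20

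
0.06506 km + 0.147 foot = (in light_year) 6.882e-15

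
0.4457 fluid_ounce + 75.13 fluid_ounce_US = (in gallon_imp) 0.4916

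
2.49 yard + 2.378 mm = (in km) 0.002279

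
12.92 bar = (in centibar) 1292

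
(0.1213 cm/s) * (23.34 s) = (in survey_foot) 0.09289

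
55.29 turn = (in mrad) 3.474e+05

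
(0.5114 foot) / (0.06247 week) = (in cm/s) 0.0004126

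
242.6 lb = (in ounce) 3882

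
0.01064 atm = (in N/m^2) 1078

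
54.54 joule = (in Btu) 0.05169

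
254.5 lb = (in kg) 115.4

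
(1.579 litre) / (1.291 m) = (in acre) 3.022e-07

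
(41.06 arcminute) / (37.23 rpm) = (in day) 3.546e-08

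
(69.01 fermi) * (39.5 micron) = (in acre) 6.736e-22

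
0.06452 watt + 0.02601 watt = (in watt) 0.09053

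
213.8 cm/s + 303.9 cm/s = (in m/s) 5.177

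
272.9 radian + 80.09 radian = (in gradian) 2.247e+04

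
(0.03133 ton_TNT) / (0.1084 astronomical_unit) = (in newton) 0.008083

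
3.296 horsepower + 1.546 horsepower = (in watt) 3611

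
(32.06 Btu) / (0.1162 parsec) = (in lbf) 2.121e-12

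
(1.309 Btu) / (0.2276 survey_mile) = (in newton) 3.77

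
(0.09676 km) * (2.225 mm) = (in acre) 5.32e-05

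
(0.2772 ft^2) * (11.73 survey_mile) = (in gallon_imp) 1.069e+05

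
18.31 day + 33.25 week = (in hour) 6025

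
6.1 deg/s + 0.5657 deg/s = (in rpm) 1.111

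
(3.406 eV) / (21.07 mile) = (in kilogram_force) 1.641e-24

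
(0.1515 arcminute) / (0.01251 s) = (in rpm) 0.03364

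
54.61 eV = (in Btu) 8.293e-21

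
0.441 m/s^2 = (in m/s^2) 0.441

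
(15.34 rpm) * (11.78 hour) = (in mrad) 6.812e+07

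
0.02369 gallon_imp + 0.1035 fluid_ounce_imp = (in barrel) 0.0006959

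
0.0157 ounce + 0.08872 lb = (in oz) 1.435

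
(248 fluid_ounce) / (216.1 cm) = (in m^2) 0.003394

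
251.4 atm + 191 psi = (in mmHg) 2.009e+05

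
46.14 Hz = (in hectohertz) 0.4614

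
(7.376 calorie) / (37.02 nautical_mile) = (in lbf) 0.0001012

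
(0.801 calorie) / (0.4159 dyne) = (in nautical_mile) 435.1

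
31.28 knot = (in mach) 0.04726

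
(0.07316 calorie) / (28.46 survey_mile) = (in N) 6.683e-06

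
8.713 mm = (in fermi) 8.713e+12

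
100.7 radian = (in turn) 16.03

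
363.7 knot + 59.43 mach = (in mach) 59.98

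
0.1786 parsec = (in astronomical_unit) 3.684e+04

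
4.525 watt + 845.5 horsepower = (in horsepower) 845.5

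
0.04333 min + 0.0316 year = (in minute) 1.661e+04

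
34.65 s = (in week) 5.729e-05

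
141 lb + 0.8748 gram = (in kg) 63.96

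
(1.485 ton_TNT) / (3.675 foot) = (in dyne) 5.547e+14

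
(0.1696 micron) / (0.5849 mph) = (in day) 7.507e-12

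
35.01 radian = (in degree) 2006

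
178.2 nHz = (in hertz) 1.782e-07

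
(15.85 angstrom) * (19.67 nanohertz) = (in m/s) 3.118e-17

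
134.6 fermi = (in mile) 8.364e-17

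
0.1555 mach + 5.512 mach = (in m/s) 1930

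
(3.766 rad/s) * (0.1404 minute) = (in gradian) 2020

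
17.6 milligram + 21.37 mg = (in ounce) 0.001375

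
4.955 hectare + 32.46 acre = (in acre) 44.7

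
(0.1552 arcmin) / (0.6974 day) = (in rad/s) 7.492e-10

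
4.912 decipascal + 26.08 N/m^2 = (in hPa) 0.2657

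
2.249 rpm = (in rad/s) 0.2355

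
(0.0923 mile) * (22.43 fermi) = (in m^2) 3.332e-12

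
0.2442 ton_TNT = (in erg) 1.022e+16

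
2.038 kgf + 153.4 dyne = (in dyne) 1.999e+06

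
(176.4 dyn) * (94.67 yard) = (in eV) 9.531e+17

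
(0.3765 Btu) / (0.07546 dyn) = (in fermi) 5.264e+23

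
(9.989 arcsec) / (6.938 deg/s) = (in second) 0.0003999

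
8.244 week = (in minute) 8.31e+04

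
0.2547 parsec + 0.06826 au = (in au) 5.254e+04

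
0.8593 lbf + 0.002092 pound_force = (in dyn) 3.832e+05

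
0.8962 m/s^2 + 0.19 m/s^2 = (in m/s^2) 1.086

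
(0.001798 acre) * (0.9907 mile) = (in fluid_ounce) 3.923e+08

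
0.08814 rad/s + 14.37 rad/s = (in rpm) 138.1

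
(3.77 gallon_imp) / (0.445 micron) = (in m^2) 3.851e+04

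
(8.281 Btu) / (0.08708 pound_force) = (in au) 1.508e-07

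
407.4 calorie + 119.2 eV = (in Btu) 1.616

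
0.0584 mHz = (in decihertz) 0.000584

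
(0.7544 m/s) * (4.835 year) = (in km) 1.15e+05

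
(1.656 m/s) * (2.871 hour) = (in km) 17.12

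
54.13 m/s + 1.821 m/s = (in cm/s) 5595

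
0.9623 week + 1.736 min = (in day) 6.737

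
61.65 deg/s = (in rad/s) 1.076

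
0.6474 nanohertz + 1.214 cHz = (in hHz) 0.0001214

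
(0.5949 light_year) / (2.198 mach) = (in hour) 2.089e+09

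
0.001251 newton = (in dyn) 125.1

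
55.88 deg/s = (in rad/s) 0.9753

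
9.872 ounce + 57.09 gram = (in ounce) 11.89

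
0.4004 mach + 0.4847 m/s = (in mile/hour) 306.1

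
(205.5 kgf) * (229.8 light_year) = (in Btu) 4.153e+18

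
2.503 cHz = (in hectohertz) 0.0002503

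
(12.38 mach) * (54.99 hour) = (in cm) 8.345e+10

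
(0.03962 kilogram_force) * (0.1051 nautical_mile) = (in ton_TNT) 1.808e-08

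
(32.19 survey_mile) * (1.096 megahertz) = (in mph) 1.27e+11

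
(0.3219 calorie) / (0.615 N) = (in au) 1.464e-11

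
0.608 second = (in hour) 0.0001689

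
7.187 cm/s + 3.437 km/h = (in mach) 0.003015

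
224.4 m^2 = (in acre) 0.05545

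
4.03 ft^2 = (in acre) 9.252e-05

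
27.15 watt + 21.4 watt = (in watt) 48.55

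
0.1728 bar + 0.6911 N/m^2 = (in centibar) 17.28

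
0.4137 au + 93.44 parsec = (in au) 1.927e+07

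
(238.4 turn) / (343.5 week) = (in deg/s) 0.0004131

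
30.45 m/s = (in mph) 68.11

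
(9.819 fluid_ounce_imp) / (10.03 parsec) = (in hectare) 9.014e-26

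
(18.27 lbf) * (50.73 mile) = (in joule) 6.635e+06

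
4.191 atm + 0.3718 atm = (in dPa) 4.623e+06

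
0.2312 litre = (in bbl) 0.001454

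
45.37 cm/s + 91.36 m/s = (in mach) 0.2696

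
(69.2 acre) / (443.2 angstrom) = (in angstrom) 6.319e+22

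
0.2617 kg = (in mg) 2.617e+05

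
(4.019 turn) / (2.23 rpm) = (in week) 0.0001788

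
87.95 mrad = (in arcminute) 302.3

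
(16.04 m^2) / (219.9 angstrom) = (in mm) 7.294e+11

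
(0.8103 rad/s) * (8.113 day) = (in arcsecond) 1.172e+11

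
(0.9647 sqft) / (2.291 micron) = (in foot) 1.283e+05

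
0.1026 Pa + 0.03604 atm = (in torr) 27.39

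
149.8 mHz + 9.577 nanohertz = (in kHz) 0.0001498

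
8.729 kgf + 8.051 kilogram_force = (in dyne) 1.646e+07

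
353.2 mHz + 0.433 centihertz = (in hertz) 0.3575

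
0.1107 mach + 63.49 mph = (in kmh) 237.9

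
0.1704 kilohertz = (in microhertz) 1.704e+08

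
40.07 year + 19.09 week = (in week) 2108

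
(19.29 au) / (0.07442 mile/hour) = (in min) 1.446e+12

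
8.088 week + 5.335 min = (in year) 0.1551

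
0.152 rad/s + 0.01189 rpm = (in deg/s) 8.78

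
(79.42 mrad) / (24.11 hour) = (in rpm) 8.738e-06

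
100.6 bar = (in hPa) 1.006e+05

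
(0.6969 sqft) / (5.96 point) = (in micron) 3.079e+07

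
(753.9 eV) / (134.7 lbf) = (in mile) 1.253e-22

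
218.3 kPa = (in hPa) 2183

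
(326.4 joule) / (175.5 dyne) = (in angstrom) 1.86e+15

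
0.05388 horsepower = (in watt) 40.18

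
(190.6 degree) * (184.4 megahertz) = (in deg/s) 3.515e+10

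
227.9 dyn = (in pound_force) 0.0005123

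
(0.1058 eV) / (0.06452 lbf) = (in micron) 5.906e-14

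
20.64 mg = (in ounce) 0.0007281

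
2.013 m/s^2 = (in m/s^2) 2.013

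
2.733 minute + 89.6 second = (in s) 253.6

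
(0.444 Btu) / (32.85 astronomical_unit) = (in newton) 9.532e-11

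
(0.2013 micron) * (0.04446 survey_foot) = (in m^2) 2.728e-09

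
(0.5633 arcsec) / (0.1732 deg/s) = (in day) 1.046e-08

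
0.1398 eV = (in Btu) 2.123e-23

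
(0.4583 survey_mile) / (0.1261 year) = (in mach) 5.447e-07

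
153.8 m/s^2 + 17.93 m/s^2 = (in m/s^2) 171.7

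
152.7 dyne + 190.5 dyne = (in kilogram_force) 0.00035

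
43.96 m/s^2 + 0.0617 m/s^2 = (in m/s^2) 44.02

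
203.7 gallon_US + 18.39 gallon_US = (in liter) 840.7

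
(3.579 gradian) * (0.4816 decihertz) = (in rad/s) 0.002707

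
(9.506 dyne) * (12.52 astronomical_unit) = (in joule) 1.78e+08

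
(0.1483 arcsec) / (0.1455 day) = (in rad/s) 5.719e-11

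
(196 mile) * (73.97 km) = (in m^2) 2.333e+10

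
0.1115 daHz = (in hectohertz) 0.01115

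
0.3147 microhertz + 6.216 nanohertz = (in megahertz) 3.209e-13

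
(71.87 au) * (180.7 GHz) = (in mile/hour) 4.346e+24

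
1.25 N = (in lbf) 0.281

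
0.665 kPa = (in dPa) 6650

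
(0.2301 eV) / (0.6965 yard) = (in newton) 5.789e-20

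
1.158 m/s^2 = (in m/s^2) 1.158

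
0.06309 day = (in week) 0.009013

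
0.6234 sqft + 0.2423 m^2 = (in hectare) 3.002e-05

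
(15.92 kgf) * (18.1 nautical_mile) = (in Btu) 4960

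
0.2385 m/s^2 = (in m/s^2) 0.2385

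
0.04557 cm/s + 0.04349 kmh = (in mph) 0.02804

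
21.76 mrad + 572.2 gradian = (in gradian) 573.6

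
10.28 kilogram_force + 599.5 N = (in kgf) 71.41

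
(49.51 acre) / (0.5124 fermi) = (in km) 3.91e+17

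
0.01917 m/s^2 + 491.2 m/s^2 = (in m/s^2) 491.2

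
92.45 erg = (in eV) 5.77e+13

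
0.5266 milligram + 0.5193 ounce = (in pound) 0.03246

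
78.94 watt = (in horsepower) 0.1059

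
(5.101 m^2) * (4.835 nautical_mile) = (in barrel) 2.873e+05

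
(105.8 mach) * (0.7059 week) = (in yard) 1.682e+10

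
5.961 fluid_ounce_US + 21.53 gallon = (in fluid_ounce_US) 2762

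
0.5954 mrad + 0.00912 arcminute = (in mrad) 0.5981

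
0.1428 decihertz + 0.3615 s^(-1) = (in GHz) 3.758e-10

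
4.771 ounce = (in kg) 0.1353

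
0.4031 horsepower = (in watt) 300.6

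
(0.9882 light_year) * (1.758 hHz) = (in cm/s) 1.644e+20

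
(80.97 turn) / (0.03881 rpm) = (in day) 1.449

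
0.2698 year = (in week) 14.07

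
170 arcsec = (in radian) 0.0008242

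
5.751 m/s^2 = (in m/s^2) 5.751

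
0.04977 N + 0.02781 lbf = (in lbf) 0.039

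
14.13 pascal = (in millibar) 0.1413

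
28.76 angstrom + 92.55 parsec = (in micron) 2.856e+24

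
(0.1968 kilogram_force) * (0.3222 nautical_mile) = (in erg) 1.152e+10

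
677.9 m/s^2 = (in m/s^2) 677.9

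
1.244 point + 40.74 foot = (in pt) 3.52e+04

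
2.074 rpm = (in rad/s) 0.2172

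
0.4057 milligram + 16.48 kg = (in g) 1.648e+04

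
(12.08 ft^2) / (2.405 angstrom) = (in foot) 1.531e+10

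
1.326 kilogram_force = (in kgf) 1.326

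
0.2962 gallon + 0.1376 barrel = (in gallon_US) 6.075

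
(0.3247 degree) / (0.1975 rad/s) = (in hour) 7.971e-06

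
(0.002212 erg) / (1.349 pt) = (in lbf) 1.045e-07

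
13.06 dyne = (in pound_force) 2.936e-05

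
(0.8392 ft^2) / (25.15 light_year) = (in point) 9.288e-16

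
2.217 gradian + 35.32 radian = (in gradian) 2251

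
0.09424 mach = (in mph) 71.78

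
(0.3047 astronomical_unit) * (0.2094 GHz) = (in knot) 1.855e+19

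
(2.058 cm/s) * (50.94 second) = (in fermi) 1.048e+15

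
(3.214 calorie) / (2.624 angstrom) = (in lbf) 1.152e+10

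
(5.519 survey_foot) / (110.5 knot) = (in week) 4.893e-08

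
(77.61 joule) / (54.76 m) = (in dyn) 1.417e+05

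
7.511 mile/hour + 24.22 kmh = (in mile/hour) 22.56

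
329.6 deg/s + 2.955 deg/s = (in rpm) 55.43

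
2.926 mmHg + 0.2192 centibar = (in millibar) 6.093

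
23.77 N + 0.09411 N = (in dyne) 2.386e+06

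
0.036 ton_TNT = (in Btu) 1.428e+05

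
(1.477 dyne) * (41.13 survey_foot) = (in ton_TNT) 4.426e-14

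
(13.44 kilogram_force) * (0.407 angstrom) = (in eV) 3.348e+10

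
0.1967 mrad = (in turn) 3.131e-05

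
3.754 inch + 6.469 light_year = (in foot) 2.008e+17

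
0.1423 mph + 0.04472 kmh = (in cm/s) 7.604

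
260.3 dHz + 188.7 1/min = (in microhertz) 2.918e+07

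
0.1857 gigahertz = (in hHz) 1.857e+06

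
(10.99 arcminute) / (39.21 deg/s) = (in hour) 1.298e-06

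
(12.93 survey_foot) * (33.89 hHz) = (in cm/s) 1.336e+06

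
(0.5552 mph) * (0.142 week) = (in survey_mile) 13.24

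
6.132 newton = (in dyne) 6.132e+05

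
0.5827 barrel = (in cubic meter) 0.09264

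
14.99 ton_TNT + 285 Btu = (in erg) 6.272e+17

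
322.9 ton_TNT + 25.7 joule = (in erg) 1.351e+19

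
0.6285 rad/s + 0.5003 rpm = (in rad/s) 0.6809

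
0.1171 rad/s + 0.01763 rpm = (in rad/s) 0.1189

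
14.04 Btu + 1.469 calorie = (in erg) 1.482e+11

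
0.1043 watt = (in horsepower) 0.0001399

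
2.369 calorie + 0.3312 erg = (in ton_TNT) 2.369e-09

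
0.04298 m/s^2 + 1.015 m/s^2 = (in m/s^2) 1.058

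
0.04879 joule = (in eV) 3.045e+17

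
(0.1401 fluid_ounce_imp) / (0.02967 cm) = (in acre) 3.315e-06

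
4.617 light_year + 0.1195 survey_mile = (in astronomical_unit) 2.92e+05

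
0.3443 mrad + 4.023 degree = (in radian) 0.07056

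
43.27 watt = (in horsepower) 0.05803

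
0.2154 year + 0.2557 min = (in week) 11.23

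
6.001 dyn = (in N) 6.001e-05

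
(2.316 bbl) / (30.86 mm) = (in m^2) 11.93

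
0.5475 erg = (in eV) 3.417e+11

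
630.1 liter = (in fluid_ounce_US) 2.131e+04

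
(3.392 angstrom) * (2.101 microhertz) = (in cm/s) 7.127e-14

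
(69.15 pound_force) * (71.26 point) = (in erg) 7.733e+07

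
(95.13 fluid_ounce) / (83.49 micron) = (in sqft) 362.7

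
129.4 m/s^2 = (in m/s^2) 129.4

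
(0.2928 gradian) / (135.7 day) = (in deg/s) 2.248e-08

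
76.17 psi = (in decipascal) 5.252e+06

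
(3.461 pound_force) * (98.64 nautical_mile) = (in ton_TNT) 0.0006722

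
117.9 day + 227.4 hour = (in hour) 3057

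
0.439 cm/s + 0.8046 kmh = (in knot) 0.443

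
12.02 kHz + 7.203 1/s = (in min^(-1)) 7.216e+05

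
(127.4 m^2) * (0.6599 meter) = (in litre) 8.407e+04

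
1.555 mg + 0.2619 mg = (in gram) 0.001817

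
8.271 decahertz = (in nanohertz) 8.271e+10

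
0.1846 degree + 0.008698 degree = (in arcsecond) 695.9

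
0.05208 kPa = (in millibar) 0.5208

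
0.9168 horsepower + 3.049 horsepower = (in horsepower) 3.966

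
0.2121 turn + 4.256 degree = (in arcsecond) 2.902e+05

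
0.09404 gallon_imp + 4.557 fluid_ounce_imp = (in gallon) 0.1471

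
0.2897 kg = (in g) 289.7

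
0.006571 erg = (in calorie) 1.571e-10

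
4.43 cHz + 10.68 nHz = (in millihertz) 44.3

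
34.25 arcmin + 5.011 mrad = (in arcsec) 3089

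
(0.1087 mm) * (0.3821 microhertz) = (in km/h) 1.495e-10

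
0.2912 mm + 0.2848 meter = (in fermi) 2.851e+14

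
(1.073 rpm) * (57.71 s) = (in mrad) 6485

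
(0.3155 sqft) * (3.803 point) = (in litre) 0.03932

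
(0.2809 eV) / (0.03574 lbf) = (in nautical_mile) 1.529e-22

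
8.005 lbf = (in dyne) 3.561e+06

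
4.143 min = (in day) 0.002877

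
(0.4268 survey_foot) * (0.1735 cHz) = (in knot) 0.0004387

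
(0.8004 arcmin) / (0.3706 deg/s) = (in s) 0.036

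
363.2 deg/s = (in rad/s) 6.339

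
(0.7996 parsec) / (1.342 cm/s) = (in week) 3.04e+12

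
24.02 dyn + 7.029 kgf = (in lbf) 15.5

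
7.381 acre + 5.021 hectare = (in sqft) 8.62e+05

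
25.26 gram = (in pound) 0.05569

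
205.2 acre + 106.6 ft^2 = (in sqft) 8.939e+06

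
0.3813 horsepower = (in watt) 284.3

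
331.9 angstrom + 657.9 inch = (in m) 16.71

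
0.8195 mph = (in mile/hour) 0.8195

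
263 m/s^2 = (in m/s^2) 263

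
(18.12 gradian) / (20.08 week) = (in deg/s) 1.343e-06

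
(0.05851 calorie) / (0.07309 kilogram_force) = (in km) 0.0003415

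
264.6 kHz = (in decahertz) 2.646e+04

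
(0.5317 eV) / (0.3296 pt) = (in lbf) 1.647e-16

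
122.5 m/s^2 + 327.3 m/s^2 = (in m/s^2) 449.8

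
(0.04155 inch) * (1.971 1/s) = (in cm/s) 0.208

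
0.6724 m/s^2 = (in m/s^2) 0.6724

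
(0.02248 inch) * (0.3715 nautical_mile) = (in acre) 9.708e-05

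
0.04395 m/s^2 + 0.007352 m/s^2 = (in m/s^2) 0.0513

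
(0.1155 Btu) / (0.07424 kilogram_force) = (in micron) 1.674e+08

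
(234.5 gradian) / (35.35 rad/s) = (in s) 0.1042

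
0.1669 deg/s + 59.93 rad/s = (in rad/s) 59.93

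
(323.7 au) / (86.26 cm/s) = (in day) 6.497e+08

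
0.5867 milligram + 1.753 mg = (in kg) 2.34e-06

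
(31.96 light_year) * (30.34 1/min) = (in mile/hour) 3.42e+17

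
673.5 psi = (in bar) 46.44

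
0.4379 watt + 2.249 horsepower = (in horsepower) 2.25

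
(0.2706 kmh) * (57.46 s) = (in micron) 4.319e+06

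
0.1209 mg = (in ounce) 4.265e-06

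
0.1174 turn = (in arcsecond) 1.522e+05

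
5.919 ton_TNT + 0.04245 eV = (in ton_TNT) 5.919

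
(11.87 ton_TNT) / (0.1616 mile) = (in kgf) 1.947e+07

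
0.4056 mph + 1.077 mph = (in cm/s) 66.28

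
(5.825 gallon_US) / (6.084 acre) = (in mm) 0.0008956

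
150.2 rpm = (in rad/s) 15.73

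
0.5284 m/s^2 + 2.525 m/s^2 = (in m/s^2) 3.053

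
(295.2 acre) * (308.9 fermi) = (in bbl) 2.321e-06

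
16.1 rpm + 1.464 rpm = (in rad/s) 1.839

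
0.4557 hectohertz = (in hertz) 45.57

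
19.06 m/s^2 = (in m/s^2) 19.06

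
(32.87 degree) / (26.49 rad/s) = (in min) 0.0003609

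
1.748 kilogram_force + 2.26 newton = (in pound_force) 4.362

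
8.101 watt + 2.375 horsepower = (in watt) 1779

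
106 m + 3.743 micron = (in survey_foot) 347.8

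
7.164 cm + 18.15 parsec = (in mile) 3.48e+14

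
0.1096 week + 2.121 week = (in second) 1.349e+06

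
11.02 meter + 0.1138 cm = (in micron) 1.102e+07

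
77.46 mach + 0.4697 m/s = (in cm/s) 2.638e+06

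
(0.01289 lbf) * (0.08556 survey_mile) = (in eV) 4.928e+19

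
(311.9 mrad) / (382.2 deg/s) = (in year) 1.483e-09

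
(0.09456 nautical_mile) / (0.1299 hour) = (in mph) 0.8377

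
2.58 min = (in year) 4.909e-06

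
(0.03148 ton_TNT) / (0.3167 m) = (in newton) 4.159e+08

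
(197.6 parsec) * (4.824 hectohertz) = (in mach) 8.638e+18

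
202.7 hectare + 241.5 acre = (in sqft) 3.234e+07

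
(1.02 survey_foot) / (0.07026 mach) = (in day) 1.504e-07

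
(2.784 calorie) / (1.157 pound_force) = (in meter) 2.263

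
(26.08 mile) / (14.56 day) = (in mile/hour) 0.07463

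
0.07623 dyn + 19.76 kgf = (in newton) 193.8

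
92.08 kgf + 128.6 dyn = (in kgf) 92.08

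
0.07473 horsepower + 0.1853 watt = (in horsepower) 0.07498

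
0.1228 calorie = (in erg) 5.138e+06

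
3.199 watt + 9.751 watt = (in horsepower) 0.01737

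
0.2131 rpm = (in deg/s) 1.279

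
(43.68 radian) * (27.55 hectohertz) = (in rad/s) 1.203e+05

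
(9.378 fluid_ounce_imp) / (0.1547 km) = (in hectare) 1.722e-10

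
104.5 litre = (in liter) 104.5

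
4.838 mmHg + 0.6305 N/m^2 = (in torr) 4.843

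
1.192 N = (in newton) 1.192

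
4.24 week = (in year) 0.08132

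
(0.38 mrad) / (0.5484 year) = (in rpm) 2.098e-10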